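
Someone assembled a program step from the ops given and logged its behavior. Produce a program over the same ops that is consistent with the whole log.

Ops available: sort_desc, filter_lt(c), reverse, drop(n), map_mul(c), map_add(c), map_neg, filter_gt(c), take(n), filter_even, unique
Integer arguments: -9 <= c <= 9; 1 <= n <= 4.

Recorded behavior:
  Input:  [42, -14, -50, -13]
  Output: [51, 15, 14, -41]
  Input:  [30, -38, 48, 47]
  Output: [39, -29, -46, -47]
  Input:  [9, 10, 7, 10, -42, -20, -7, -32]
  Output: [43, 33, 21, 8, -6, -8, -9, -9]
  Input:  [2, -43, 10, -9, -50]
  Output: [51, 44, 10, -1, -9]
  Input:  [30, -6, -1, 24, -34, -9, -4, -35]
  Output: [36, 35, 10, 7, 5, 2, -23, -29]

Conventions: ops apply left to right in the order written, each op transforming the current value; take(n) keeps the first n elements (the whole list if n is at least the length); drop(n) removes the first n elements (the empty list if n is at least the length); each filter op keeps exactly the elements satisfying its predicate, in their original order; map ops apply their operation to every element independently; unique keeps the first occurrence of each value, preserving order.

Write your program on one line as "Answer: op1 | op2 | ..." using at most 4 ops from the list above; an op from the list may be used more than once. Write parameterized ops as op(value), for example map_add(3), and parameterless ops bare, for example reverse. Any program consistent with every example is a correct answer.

map_add(-1) | map_neg | sort_desc

Check, running the answer program on each example:
  [42, -14, -50, -13] -> [41, -15, -51, -14] -> [-41, 15, 51, 14] -> [51, 15, 14, -41]
  [30, -38, 48, 47] -> [29, -39, 47, 46] -> [-29, 39, -47, -46] -> [39, -29, -46, -47]
  [9, 10, 7, 10, -42, -20, -7, -32] -> [8, 9, 6, 9, -43, -21, -8, -33] -> [-8, -9, -6, -9, 43, 21, 8, 33] -> [43, 33, 21, 8, -6, -8, -9, -9]
  [2, -43, 10, -9, -50] -> [1, -44, 9, -10, -51] -> [-1, 44, -9, 10, 51] -> [51, 44, 10, -1, -9]
  [30, -6, -1, 24, -34, -9, -4, -35] -> [29, -7, -2, 23, -35, -10, -5, -36] -> [-29, 7, 2, -23, 35, 10, 5, 36] -> [36, 35, 10, 7, 5, 2, -23, -29]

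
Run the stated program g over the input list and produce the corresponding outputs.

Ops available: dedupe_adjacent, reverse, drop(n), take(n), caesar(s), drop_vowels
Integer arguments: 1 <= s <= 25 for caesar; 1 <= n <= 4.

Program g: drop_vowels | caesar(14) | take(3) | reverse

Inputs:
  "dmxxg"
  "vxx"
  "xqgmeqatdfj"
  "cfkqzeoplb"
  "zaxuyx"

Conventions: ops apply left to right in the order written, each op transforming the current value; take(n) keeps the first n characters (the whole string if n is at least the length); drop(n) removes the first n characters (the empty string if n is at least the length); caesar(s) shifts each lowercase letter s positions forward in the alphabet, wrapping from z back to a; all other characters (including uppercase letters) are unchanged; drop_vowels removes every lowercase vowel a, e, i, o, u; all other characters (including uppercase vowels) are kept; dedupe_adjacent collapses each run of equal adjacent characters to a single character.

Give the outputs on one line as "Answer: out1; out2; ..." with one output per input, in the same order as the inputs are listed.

Execution, op by op:
  "dmxxg" -> "dmxxg" -> "rallu" -> "ral" -> "lar"
  "vxx" -> "vxx" -> "jll" -> "jll" -> "llj"
  "xqgmeqatdfj" -> "xqgmqtdfj" -> "leuaehrtx" -> "leu" -> "uel"
  "cfkqzeoplb" -> "cfkqzplb" -> "qtyendzp" -> "qty" -> "ytq"
  "zaxuyx" -> "zxyx" -> "nlml" -> "nlm" -> "mln"

"lar"; "llj"; "uel"; "ytq"; "mln"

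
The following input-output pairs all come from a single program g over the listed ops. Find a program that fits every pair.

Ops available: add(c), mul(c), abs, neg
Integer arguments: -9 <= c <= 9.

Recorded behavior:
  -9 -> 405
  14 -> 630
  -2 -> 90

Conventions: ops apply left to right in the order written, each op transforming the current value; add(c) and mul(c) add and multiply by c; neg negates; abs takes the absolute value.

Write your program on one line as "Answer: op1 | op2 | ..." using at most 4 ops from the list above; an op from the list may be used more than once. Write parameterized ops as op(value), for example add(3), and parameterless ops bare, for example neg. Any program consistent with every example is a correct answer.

mul(-9) | mul(5) | abs

Check, running the answer program on each example:
  -9 -> 81 -> 405 -> 405
  14 -> -126 -> -630 -> 630
  -2 -> 18 -> 90 -> 90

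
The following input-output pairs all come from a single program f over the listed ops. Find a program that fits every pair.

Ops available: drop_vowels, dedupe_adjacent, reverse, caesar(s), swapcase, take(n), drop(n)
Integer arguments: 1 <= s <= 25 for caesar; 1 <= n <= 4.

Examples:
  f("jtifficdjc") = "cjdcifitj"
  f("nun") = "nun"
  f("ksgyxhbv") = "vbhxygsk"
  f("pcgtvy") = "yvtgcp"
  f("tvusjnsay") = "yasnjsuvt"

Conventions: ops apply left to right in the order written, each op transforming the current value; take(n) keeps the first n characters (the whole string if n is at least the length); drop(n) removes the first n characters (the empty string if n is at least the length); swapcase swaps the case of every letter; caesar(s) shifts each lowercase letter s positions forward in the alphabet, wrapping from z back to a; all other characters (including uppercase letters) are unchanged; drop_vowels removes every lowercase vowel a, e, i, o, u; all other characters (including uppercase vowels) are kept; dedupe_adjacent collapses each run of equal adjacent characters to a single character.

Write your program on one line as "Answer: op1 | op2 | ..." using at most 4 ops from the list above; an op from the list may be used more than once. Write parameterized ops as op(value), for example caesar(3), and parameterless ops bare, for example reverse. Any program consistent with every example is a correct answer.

dedupe_adjacent | swapcase | reverse | swapcase

Check, running the answer program on each example:
  "jtifficdjc" -> "jtificdjc" -> "JTIFICDJC" -> "CJDCIFITJ" -> "cjdcifitj"
  "nun" -> "nun" -> "NUN" -> "NUN" -> "nun"
  "ksgyxhbv" -> "ksgyxhbv" -> "KSGYXHBV" -> "VBHXYGSK" -> "vbhxygsk"
  "pcgtvy" -> "pcgtvy" -> "PCGTVY" -> "YVTGCP" -> "yvtgcp"
  "tvusjnsay" -> "tvusjnsay" -> "TVUSJNSAY" -> "YASNJSUVT" -> "yasnjsuvt"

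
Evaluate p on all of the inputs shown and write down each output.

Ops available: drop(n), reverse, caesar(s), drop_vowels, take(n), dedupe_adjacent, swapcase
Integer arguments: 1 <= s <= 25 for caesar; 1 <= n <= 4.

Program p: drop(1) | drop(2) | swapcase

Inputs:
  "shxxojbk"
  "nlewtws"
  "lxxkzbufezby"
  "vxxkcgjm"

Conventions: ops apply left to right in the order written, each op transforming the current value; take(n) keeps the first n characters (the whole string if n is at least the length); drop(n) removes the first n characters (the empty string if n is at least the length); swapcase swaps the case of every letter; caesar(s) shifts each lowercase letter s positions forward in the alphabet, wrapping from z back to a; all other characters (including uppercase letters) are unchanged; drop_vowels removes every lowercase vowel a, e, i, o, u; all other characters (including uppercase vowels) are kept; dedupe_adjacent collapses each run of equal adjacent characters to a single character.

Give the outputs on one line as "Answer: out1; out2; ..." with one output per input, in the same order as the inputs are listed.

Execution, op by op:
  "shxxojbk" -> "hxxojbk" -> "xojbk" -> "XOJBK"
  "nlewtws" -> "lewtws" -> "wtws" -> "WTWS"
  "lxxkzbufezby" -> "xxkzbufezby" -> "kzbufezby" -> "KZBUFEZBY"
  "vxxkcgjm" -> "xxkcgjm" -> "kcgjm" -> "KCGJM"

"XOJBK"; "WTWS"; "KZBUFEZBY"; "KCGJM"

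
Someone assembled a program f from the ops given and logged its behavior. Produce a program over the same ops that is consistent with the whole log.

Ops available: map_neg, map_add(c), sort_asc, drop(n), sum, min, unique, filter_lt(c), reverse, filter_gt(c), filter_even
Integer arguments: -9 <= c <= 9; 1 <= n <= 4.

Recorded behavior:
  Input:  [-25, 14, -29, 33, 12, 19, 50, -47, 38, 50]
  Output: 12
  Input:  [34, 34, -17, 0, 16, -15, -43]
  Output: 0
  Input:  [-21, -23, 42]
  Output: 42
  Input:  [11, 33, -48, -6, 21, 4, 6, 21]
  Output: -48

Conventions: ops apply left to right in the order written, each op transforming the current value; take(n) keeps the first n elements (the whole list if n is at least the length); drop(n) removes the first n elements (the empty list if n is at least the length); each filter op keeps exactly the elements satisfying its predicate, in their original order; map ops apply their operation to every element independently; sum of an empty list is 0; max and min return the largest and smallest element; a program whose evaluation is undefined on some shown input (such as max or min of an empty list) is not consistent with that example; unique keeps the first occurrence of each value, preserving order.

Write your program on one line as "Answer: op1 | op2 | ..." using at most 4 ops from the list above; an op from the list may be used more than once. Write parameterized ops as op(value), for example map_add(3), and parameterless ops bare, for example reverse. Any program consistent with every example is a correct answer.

sort_asc | filter_even | min

Check, running the answer program on each example:
  [-25, 14, -29, 33, 12, 19, 50, -47, 38, 50] -> [-47, -29, -25, 12, 14, 19, 33, 38, 50, 50] -> [12, 14, 38, 50, 50] -> 12
  [34, 34, -17, 0, 16, -15, -43] -> [-43, -17, -15, 0, 16, 34, 34] -> [0, 16, 34, 34] -> 0
  [-21, -23, 42] -> [-23, -21, 42] -> [42] -> 42
  [11, 33, -48, -6, 21, 4, 6, 21] -> [-48, -6, 4, 6, 11, 21, 21, 33] -> [-48, -6, 4, 6] -> -48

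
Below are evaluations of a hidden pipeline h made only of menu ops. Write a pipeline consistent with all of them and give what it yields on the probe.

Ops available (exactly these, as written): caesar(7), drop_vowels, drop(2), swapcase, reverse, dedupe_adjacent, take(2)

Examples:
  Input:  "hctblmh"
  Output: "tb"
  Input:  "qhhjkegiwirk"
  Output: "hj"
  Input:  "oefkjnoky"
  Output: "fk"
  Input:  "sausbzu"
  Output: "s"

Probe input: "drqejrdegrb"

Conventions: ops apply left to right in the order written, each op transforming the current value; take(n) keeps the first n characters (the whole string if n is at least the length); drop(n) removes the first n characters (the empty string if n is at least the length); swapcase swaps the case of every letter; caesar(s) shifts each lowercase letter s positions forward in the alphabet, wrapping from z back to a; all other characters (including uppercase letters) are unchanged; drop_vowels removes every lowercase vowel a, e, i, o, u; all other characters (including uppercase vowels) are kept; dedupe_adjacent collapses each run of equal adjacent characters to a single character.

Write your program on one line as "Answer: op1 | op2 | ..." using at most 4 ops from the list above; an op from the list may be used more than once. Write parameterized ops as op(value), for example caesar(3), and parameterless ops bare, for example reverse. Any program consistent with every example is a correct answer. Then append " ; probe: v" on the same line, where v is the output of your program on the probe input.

drop(2) | take(2) | drop_vowels ; probe: "q"

Check, running the answer program on each example:
  "hctblmh" -> "tblmh" -> "tb" -> "tb"
  "qhhjkegiwirk" -> "hjkegiwirk" -> "hj" -> "hj"
  "oefkjnoky" -> "fkjnoky" -> "fk" -> "fk"
  "sausbzu" -> "usbzu" -> "us" -> "s"
  probe: "drqejrdegrb" -> "qejrdegrb" -> "qe" -> "q"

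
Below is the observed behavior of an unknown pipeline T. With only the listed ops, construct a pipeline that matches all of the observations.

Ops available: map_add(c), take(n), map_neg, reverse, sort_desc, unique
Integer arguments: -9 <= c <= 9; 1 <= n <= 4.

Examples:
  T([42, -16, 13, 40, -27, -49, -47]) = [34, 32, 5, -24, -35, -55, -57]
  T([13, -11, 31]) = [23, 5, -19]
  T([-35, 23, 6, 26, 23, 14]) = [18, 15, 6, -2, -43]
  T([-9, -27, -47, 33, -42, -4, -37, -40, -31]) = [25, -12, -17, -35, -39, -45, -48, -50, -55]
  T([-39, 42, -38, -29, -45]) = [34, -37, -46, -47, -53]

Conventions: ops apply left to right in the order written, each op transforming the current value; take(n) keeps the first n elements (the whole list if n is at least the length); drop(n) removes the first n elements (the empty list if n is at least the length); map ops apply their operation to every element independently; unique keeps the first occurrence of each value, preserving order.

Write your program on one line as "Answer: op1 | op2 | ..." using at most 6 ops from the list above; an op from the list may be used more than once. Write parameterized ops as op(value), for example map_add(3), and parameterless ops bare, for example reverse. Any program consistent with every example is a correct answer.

map_add(-5) | reverse | sort_desc | map_add(-3) | unique

Check, running the answer program on each example:
  [42, -16, 13, 40, -27, -49, -47] -> [37, -21, 8, 35, -32, -54, -52] -> [-52, -54, -32, 35, 8, -21, 37] -> [37, 35, 8, -21, -32, -52, -54] -> [34, 32, 5, -24, -35, -55, -57] -> [34, 32, 5, -24, -35, -55, -57]
  [13, -11, 31] -> [8, -16, 26] -> [26, -16, 8] -> [26, 8, -16] -> [23, 5, -19] -> [23, 5, -19]
  [-35, 23, 6, 26, 23, 14] -> [-40, 18, 1, 21, 18, 9] -> [9, 18, 21, 1, 18, -40] -> [21, 18, 18, 9, 1, -40] -> [18, 15, 15, 6, -2, -43] -> [18, 15, 6, -2, -43]
  [-9, -27, -47, 33, -42, -4, -37, -40, -31] -> [-14, -32, -52, 28, -47, -9, -42, -45, -36] -> [-36, -45, -42, -9, -47, 28, -52, -32, -14] -> [28, -9, -14, -32, -36, -42, -45, -47, -52] -> [25, -12, -17, -35, -39, -45, -48, -50, -55] -> [25, -12, -17, -35, -39, -45, -48, -50, -55]
  [-39, 42, -38, -29, -45] -> [-44, 37, -43, -34, -50] -> [-50, -34, -43, 37, -44] -> [37, -34, -43, -44, -50] -> [34, -37, -46, -47, -53] -> [34, -37, -46, -47, -53]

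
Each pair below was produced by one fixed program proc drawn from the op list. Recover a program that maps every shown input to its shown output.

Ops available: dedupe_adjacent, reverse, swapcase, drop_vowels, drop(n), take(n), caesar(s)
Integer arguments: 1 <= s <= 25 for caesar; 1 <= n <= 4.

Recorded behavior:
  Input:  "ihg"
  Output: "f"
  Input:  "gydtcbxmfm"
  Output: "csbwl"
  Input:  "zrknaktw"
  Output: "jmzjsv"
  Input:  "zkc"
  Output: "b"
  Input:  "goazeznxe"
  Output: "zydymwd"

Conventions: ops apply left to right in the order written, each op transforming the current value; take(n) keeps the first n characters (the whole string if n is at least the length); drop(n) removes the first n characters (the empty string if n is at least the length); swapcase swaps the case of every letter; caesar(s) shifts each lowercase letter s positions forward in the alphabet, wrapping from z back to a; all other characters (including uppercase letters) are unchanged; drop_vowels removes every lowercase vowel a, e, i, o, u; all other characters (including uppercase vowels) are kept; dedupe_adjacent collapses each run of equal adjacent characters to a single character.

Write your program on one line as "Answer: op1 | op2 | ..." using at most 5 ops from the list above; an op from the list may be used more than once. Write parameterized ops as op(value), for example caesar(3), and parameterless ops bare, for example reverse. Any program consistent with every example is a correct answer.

caesar(25) | drop(2) | drop_vowels | dedupe_adjacent

Check, running the answer program on each example:
  "ihg" -> "hgf" -> "f" -> "f" -> "f"
  "gydtcbxmfm" -> "fxcsbawlel" -> "csbawlel" -> "csbwll" -> "csbwl"
  "zrknaktw" -> "yqjmzjsv" -> "jmzjsv" -> "jmzjsv" -> "jmzjsv"
  "zkc" -> "yjb" -> "b" -> "b" -> "b"
  "goazeznxe" -> "fnzydymwd" -> "zydymwd" -> "zydymwd" -> "zydymwd"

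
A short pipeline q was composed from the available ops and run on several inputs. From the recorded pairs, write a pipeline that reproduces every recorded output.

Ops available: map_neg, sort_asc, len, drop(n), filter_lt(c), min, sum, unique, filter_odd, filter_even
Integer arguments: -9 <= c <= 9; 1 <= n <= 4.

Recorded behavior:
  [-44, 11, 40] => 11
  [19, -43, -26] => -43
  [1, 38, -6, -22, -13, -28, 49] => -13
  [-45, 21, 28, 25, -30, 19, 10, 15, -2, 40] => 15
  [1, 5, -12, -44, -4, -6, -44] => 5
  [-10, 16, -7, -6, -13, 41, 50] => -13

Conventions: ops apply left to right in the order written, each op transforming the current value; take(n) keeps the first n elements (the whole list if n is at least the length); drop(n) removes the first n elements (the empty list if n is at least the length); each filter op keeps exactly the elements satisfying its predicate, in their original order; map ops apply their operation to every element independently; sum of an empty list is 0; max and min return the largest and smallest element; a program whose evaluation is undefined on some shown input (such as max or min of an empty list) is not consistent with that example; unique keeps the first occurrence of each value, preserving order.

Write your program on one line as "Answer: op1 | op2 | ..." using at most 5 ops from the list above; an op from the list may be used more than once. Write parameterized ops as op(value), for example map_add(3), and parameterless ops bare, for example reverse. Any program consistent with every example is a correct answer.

drop(1) | unique | filter_odd | sort_asc | min

Check, running the answer program on each example:
  [-44, 11, 40] -> [11, 40] -> [11, 40] -> [11] -> [11] -> 11
  [19, -43, -26] -> [-43, -26] -> [-43, -26] -> [-43] -> [-43] -> -43
  [1, 38, -6, -22, -13, -28, 49] -> [38, -6, -22, -13, -28, 49] -> [38, -6, -22, -13, -28, 49] -> [-13, 49] -> [-13, 49] -> -13
  [-45, 21, 28, 25, -30, 19, 10, 15, -2, 40] -> [21, 28, 25, -30, 19, 10, 15, -2, 40] -> [21, 28, 25, -30, 19, 10, 15, -2, 40] -> [21, 25, 19, 15] -> [15, 19, 21, 25] -> 15
  [1, 5, -12, -44, -4, -6, -44] -> [5, -12, -44, -4, -6, -44] -> [5, -12, -44, -4, -6] -> [5] -> [5] -> 5
  [-10, 16, -7, -6, -13, 41, 50] -> [16, -7, -6, -13, 41, 50] -> [16, -7, -6, -13, 41, 50] -> [-7, -13, 41] -> [-13, -7, 41] -> -13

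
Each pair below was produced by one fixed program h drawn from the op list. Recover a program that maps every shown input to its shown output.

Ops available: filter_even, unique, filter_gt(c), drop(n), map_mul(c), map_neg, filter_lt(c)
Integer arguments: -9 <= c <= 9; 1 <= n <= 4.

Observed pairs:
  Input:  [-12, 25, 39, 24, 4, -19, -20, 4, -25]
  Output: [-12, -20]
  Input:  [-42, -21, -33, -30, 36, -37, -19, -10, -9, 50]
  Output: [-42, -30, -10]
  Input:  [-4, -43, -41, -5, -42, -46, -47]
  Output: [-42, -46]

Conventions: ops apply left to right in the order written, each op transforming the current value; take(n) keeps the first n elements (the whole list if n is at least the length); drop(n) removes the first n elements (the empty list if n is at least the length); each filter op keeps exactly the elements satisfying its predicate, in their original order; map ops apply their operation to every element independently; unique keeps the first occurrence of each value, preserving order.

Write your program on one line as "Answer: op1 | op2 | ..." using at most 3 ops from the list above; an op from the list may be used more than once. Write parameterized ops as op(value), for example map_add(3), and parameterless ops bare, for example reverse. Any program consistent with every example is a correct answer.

filter_lt(-4) | filter_even

Check, running the answer program on each example:
  [-12, 25, 39, 24, 4, -19, -20, 4, -25] -> [-12, -19, -20, -25] -> [-12, -20]
  [-42, -21, -33, -30, 36, -37, -19, -10, -9, 50] -> [-42, -21, -33, -30, -37, -19, -10, -9] -> [-42, -30, -10]
  [-4, -43, -41, -5, -42, -46, -47] -> [-43, -41, -5, -42, -46, -47] -> [-42, -46]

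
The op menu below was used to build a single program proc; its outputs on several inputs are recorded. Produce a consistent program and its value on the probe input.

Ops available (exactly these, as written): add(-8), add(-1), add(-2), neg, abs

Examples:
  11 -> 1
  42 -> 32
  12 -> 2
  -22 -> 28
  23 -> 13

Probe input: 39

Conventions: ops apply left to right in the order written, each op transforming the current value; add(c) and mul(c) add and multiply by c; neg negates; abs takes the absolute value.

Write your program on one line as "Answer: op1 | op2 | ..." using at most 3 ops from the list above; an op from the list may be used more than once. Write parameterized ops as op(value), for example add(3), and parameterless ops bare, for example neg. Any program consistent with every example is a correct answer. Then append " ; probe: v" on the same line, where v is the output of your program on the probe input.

add(-8) | abs | add(-2) ; probe: 29

Check, running the answer program on each example:
  11 -> 3 -> 3 -> 1
  42 -> 34 -> 34 -> 32
  12 -> 4 -> 4 -> 2
  -22 -> -30 -> 30 -> 28
  23 -> 15 -> 15 -> 13
  probe: 39 -> 31 -> 31 -> 29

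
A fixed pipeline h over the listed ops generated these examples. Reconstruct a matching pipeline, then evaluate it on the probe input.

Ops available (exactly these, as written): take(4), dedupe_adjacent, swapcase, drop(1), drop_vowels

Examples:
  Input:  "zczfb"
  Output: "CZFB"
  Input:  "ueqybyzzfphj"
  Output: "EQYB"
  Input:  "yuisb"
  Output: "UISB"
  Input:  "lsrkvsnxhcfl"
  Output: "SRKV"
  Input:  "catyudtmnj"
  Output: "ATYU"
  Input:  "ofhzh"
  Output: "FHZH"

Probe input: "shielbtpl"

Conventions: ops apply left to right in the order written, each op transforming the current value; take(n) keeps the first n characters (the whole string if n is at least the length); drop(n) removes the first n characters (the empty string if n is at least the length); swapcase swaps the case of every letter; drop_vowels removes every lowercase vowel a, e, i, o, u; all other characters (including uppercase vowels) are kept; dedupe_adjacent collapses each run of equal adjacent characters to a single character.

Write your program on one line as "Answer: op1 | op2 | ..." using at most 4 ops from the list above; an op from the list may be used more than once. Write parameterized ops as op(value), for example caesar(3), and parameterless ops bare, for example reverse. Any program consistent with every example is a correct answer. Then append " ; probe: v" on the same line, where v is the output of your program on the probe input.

drop(1) | swapcase | take(4) ; probe: "HIEL"

Check, running the answer program on each example:
  "zczfb" -> "czfb" -> "CZFB" -> "CZFB"
  "ueqybyzzfphj" -> "eqybyzzfphj" -> "EQYBYZZFPHJ" -> "EQYB"
  "yuisb" -> "uisb" -> "UISB" -> "UISB"
  "lsrkvsnxhcfl" -> "srkvsnxhcfl" -> "SRKVSNXHCFL" -> "SRKV"
  "catyudtmnj" -> "atyudtmnj" -> "ATYUDTMNJ" -> "ATYU"
  "ofhzh" -> "fhzh" -> "FHZH" -> "FHZH"
  probe: "shielbtpl" -> "hielbtpl" -> "HIELBTPL" -> "HIEL"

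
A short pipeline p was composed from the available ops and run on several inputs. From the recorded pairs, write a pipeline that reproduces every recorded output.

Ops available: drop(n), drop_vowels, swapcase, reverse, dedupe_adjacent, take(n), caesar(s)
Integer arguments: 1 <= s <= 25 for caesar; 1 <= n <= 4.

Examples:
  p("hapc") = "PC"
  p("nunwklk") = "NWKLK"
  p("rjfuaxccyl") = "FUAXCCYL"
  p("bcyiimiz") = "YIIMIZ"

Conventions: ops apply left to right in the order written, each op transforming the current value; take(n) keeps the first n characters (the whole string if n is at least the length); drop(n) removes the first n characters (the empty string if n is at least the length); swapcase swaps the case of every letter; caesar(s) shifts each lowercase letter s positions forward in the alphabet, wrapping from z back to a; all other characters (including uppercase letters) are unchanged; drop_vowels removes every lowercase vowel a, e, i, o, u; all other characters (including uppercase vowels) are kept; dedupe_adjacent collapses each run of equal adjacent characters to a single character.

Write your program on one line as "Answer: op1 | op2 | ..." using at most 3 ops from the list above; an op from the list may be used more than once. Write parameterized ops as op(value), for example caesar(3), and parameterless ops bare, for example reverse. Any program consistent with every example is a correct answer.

drop(2) | swapcase

Check, running the answer program on each example:
  "hapc" -> "pc" -> "PC"
  "nunwklk" -> "nwklk" -> "NWKLK"
  "rjfuaxccyl" -> "fuaxccyl" -> "FUAXCCYL"
  "bcyiimiz" -> "yiimiz" -> "YIIMIZ"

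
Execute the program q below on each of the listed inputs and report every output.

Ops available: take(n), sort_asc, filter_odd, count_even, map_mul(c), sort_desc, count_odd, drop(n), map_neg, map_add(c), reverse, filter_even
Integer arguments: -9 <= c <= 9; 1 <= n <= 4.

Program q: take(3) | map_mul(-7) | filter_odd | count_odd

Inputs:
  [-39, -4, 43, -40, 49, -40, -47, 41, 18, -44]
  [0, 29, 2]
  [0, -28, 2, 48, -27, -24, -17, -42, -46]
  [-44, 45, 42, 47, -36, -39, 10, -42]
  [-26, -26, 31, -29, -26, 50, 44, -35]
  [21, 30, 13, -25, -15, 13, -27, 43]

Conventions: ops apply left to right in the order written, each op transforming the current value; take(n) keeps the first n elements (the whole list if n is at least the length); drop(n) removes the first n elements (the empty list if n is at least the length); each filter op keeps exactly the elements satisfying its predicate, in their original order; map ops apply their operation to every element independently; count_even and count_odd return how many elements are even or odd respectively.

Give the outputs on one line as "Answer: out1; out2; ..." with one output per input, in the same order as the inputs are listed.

2; 1; 0; 1; 1; 2

Execution, op by op:
  [-39, -4, 43, -40, 49, -40, -47, 41, 18, -44] -> [-39, -4, 43] -> [273, 28, -301] -> [273, -301] -> 2
  [0, 29, 2] -> [0, 29, 2] -> [0, -203, -14] -> [-203] -> 1
  [0, -28, 2, 48, -27, -24, -17, -42, -46] -> [0, -28, 2] -> [0, 196, -14] -> [] -> 0
  [-44, 45, 42, 47, -36, -39, 10, -42] -> [-44, 45, 42] -> [308, -315, -294] -> [-315] -> 1
  [-26, -26, 31, -29, -26, 50, 44, -35] -> [-26, -26, 31] -> [182, 182, -217] -> [-217] -> 1
  [21, 30, 13, -25, -15, 13, -27, 43] -> [21, 30, 13] -> [-147, -210, -91] -> [-147, -91] -> 2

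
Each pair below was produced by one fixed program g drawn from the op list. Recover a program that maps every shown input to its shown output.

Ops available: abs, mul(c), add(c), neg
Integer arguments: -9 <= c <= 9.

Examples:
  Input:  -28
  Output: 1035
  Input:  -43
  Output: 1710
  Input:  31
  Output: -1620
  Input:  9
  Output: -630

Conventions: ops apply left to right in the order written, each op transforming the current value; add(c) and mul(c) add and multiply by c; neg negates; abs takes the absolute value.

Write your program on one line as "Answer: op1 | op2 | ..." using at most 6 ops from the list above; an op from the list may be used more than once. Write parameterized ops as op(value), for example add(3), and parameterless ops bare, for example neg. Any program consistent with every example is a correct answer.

neg | add(-1) | add(-4) | mul(5) | mul(9)

Check, running the answer program on each example:
  -28 -> 28 -> 27 -> 23 -> 115 -> 1035
  -43 -> 43 -> 42 -> 38 -> 190 -> 1710
  31 -> -31 -> -32 -> -36 -> -180 -> -1620
  9 -> -9 -> -10 -> -14 -> -70 -> -630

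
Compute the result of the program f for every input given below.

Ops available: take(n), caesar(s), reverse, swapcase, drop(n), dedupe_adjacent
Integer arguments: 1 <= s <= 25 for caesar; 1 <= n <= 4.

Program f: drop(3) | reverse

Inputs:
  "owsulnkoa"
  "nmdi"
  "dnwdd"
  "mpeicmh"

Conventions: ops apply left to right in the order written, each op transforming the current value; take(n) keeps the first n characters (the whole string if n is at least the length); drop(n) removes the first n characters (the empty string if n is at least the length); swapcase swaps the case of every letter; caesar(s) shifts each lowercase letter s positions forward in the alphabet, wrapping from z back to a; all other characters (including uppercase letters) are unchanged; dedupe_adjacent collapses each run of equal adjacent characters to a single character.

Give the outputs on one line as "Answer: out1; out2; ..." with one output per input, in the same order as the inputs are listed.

"aoknlu"; "i"; "dd"; "hmci"

Execution, op by op:
  "owsulnkoa" -> "ulnkoa" -> "aoknlu"
  "nmdi" -> "i" -> "i"
  "dnwdd" -> "dd" -> "dd"
  "mpeicmh" -> "icmh" -> "hmci"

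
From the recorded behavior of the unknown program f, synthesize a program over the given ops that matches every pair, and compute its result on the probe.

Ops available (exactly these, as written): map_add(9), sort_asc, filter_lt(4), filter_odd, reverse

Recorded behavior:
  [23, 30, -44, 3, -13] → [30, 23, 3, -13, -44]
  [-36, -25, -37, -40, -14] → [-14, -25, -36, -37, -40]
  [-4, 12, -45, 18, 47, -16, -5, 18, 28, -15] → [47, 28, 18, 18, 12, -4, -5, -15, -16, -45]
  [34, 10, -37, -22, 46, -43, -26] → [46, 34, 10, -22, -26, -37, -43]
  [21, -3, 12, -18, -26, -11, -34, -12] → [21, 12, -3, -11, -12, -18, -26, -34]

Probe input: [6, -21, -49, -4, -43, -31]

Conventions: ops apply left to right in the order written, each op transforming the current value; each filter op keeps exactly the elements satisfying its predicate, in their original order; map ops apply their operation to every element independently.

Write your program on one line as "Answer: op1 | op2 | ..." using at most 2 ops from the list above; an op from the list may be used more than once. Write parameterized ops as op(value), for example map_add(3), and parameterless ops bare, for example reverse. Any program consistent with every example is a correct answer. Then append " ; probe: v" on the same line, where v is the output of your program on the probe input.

sort_asc | reverse ; probe: [6, -4, -21, -31, -43, -49]

Check, running the answer program on each example:
  [23, 30, -44, 3, -13] -> [-44, -13, 3, 23, 30] -> [30, 23, 3, -13, -44]
  [-36, -25, -37, -40, -14] -> [-40, -37, -36, -25, -14] -> [-14, -25, -36, -37, -40]
  [-4, 12, -45, 18, 47, -16, -5, 18, 28, -15] -> [-45, -16, -15, -5, -4, 12, 18, 18, 28, 47] -> [47, 28, 18, 18, 12, -4, -5, -15, -16, -45]
  [34, 10, -37, -22, 46, -43, -26] -> [-43, -37, -26, -22, 10, 34, 46] -> [46, 34, 10, -22, -26, -37, -43]
  [21, -3, 12, -18, -26, -11, -34, -12] -> [-34, -26, -18, -12, -11, -3, 12, 21] -> [21, 12, -3, -11, -12, -18, -26, -34]
  probe: [6, -21, -49, -4, -43, -31] -> [-49, -43, -31, -21, -4, 6] -> [6, -4, -21, -31, -43, -49]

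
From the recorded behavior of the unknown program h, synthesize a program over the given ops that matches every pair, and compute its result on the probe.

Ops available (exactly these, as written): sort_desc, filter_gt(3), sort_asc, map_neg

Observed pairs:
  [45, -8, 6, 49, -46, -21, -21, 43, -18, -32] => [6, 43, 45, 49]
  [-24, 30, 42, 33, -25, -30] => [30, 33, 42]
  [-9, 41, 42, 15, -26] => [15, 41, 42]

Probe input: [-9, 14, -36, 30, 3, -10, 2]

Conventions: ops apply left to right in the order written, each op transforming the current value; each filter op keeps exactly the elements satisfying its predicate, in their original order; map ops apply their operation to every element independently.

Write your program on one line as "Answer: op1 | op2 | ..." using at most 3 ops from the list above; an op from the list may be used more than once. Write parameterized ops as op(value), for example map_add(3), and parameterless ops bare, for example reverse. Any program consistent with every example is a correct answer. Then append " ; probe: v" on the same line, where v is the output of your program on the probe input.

sort_asc | filter_gt(3) ; probe: [14, 30]

Check, running the answer program on each example:
  [45, -8, 6, 49, -46, -21, -21, 43, -18, -32] -> [-46, -32, -21, -21, -18, -8, 6, 43, 45, 49] -> [6, 43, 45, 49]
  [-24, 30, 42, 33, -25, -30] -> [-30, -25, -24, 30, 33, 42] -> [30, 33, 42]
  [-9, 41, 42, 15, -26] -> [-26, -9, 15, 41, 42] -> [15, 41, 42]
  probe: [-9, 14, -36, 30, 3, -10, 2] -> [-36, -10, -9, 2, 3, 14, 30] -> [14, 30]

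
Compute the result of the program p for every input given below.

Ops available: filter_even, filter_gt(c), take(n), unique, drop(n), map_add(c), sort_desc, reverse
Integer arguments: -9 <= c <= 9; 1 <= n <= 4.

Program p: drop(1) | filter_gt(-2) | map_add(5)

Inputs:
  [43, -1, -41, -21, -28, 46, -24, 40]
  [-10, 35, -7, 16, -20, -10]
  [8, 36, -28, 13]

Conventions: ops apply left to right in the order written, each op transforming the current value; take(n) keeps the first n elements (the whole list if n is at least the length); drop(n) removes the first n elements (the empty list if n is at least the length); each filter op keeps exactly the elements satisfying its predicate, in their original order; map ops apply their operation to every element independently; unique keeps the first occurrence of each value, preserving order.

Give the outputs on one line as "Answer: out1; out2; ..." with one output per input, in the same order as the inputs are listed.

[4, 51, 45]; [40, 21]; [41, 18]

Execution, op by op:
  [43, -1, -41, -21, -28, 46, -24, 40] -> [-1, -41, -21, -28, 46, -24, 40] -> [-1, 46, 40] -> [4, 51, 45]
  [-10, 35, -7, 16, -20, -10] -> [35, -7, 16, -20, -10] -> [35, 16] -> [40, 21]
  [8, 36, -28, 13] -> [36, -28, 13] -> [36, 13] -> [41, 18]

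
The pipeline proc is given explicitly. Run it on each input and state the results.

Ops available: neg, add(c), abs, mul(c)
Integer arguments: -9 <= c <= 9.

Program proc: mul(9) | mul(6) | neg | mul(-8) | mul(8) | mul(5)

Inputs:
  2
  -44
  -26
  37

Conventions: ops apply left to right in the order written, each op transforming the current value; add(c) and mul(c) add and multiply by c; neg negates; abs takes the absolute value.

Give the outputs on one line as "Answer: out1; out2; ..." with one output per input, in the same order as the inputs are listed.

Execution, op by op:
  2 -> 18 -> 108 -> -108 -> 864 -> 6912 -> 34560
  -44 -> -396 -> -2376 -> 2376 -> -19008 -> -152064 -> -760320
  -26 -> -234 -> -1404 -> 1404 -> -11232 -> -89856 -> -449280
  37 -> 333 -> 1998 -> -1998 -> 15984 -> 127872 -> 639360

34560; -760320; -449280; 639360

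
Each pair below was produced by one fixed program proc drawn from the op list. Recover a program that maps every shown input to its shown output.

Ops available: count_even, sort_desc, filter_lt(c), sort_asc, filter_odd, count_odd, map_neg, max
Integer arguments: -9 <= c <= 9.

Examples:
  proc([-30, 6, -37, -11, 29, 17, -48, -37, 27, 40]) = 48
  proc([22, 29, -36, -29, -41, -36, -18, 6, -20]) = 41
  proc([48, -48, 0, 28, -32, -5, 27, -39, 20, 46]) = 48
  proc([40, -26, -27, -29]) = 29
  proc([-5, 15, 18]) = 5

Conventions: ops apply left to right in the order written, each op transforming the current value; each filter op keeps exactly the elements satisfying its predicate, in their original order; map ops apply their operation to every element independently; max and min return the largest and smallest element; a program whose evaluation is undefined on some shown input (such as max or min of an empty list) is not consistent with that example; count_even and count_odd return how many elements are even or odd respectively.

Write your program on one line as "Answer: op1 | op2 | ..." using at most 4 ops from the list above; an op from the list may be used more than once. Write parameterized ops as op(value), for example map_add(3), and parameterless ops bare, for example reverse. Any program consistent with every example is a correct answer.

map_neg | sort_desc | max

Check, running the answer program on each example:
  [-30, 6, -37, -11, 29, 17, -48, -37, 27, 40] -> [30, -6, 37, 11, -29, -17, 48, 37, -27, -40] -> [48, 37, 37, 30, 11, -6, -17, -27, -29, -40] -> 48
  [22, 29, -36, -29, -41, -36, -18, 6, -20] -> [-22, -29, 36, 29, 41, 36, 18, -6, 20] -> [41, 36, 36, 29, 20, 18, -6, -22, -29] -> 41
  [48, -48, 0, 28, -32, -5, 27, -39, 20, 46] -> [-48, 48, 0, -28, 32, 5, -27, 39, -20, -46] -> [48, 39, 32, 5, 0, -20, -27, -28, -46, -48] -> 48
  [40, -26, -27, -29] -> [-40, 26, 27, 29] -> [29, 27, 26, -40] -> 29
  [-5, 15, 18] -> [5, -15, -18] -> [5, -15, -18] -> 5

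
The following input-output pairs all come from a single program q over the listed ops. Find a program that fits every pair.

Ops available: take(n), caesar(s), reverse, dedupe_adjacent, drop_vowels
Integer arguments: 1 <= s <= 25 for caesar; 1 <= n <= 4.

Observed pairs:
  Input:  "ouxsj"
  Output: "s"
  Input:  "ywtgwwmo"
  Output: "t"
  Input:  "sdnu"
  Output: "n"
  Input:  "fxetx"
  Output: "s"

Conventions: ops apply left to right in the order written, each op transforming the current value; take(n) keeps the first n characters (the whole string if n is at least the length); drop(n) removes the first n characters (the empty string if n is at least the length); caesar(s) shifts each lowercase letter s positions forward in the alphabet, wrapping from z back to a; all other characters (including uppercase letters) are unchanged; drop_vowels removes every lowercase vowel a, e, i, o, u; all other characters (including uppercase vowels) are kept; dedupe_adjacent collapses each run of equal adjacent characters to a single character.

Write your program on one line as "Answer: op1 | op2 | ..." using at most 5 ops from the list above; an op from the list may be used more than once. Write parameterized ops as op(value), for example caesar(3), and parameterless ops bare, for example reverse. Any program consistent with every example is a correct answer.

drop_vowels | caesar(21) | drop_vowels | take(2) | take(1)

Check, running the answer program on each example:
  "ouxsj" -> "xsj" -> "sne" -> "sn" -> "sn" -> "s"
  "ywtgwwmo" -> "ywtgwwm" -> "trobrrh" -> "trbrrh" -> "tr" -> "t"
  "sdnu" -> "sdn" -> "nyi" -> "ny" -> "ny" -> "n"
  "fxetx" -> "fxtx" -> "asos" -> "ss" -> "ss" -> "s"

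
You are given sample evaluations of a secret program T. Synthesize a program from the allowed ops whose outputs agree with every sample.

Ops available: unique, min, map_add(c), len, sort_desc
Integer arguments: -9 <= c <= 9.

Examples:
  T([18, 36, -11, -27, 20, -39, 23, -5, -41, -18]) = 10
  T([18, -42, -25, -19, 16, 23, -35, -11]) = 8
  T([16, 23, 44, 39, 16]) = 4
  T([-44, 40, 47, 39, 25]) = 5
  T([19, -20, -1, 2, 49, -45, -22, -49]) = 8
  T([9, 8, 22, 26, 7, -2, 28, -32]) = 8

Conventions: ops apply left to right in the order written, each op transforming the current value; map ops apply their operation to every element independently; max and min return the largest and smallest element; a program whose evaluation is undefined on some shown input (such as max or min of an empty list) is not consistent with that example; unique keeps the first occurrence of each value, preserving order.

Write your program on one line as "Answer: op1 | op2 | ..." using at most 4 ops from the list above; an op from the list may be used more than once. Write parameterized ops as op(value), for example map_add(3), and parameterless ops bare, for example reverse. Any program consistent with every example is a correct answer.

unique | map_add(-1) | len

Check, running the answer program on each example:
  [18, 36, -11, -27, 20, -39, 23, -5, -41, -18] -> [18, 36, -11, -27, 20, -39, 23, -5, -41, -18] -> [17, 35, -12, -28, 19, -40, 22, -6, -42, -19] -> 10
  [18, -42, -25, -19, 16, 23, -35, -11] -> [18, -42, -25, -19, 16, 23, -35, -11] -> [17, -43, -26, -20, 15, 22, -36, -12] -> 8
  [16, 23, 44, 39, 16] -> [16, 23, 44, 39] -> [15, 22, 43, 38] -> 4
  [-44, 40, 47, 39, 25] -> [-44, 40, 47, 39, 25] -> [-45, 39, 46, 38, 24] -> 5
  [19, -20, -1, 2, 49, -45, -22, -49] -> [19, -20, -1, 2, 49, -45, -22, -49] -> [18, -21, -2, 1, 48, -46, -23, -50] -> 8
  [9, 8, 22, 26, 7, -2, 28, -32] -> [9, 8, 22, 26, 7, -2, 28, -32] -> [8, 7, 21, 25, 6, -3, 27, -33] -> 8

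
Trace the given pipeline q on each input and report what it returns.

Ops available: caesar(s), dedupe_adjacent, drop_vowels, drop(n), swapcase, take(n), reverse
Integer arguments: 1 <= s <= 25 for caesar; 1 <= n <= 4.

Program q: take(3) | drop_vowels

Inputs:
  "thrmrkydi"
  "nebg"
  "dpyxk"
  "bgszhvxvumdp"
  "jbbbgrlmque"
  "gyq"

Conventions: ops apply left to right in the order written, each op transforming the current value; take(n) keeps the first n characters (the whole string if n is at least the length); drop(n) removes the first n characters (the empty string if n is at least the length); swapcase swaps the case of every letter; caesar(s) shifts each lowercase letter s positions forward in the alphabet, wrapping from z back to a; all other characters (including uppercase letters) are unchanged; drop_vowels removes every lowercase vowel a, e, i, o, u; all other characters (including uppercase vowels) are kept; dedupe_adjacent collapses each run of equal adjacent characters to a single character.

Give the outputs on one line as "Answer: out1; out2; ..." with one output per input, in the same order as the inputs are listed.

Execution, op by op:
  "thrmrkydi" -> "thr" -> "thr"
  "nebg" -> "neb" -> "nb"
  "dpyxk" -> "dpy" -> "dpy"
  "bgszhvxvumdp" -> "bgs" -> "bgs"
  "jbbbgrlmque" -> "jbb" -> "jbb"
  "gyq" -> "gyq" -> "gyq"

"thr"; "nb"; "dpy"; "bgs"; "jbb"; "gyq"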